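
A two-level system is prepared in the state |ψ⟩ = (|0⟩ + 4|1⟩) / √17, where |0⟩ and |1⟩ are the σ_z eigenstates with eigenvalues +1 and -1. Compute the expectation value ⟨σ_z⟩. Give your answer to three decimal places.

⟨σ_z⟩ = |a|² - |b|² divided by |a|²+|b|², with a, b the |0⟩, |1⟩ amplitudes.
= (1 - 16)/17 = -15/17.

-0.882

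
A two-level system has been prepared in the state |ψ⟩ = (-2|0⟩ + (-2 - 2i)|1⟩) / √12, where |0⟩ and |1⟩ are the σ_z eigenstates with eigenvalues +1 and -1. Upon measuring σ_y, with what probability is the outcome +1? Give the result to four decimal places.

|+y⟩ = (|0⟩ + i|1⟩)/√2, so ⟨+y|ψ⟩ = (-4 + 2i) / (√2·√12).
P = |-4 + 2i|² / 24 = 20/24.

0.8333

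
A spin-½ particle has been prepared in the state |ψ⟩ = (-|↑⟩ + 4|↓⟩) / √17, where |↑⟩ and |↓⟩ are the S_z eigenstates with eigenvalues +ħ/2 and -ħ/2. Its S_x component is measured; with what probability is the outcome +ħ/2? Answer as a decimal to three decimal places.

|+x⟩ = (|↑⟩ + |↓⟩)/√2, so ⟨+x|ψ⟩ = (3) / (√2·√17).
P = |3|² / 34 = 9/34.

0.265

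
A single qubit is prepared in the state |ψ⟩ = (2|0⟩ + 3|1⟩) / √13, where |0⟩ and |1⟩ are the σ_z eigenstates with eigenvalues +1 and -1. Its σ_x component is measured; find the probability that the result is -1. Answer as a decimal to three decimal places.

|-x⟩ = (|0⟩ - |1⟩)/√2, so ⟨-x|ψ⟩ = (-1) / (√2·√13).
P = |-1|² / 26 = 1/26.

0.038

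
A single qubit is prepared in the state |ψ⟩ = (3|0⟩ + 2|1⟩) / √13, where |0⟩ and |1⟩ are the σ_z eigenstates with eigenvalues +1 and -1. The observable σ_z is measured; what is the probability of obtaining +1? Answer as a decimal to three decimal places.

0.692

The +1 outcome corresponds to |0⟩. Its amplitude in |ψ⟩ is 3/√13.
P = |3|² / 13 = 9/13.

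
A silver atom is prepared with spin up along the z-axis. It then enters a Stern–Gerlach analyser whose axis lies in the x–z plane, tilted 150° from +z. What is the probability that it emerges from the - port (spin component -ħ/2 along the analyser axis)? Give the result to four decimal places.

For spin-½, the probability of finding spin-up along an axis at angle θ to the initial spin direction is cos²(θ/2); spin-down is sin²(θ/2).
θ = 150°, so P = sin²(75°) ≈ 0.9330.

0.9330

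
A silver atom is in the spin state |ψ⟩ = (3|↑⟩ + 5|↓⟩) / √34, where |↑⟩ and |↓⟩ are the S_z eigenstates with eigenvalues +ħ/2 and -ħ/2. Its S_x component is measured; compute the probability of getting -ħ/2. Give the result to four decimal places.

0.0588

|-x⟩ = (|↑⟩ - |↓⟩)/√2, so ⟨-x|ψ⟩ = (-2) / (√2·√34).
P = |-2|² / 68 = 4/68.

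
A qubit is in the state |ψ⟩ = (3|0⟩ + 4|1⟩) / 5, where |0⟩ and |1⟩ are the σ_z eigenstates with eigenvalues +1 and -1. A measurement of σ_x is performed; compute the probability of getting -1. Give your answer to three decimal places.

0.020

|-x⟩ = (|0⟩ - |1⟩)/√2, so ⟨-x|ψ⟩ = (-1) / (√2·5).
P = |-1|² / 50 = 1/50.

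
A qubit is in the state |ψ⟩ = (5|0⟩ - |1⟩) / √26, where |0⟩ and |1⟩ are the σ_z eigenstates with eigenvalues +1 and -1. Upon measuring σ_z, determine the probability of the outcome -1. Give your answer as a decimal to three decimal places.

The -1 outcome corresponds to |1⟩. Its amplitude in |ψ⟩ is -1/√26.
P = |-1|² / 26 = 1/26.

0.038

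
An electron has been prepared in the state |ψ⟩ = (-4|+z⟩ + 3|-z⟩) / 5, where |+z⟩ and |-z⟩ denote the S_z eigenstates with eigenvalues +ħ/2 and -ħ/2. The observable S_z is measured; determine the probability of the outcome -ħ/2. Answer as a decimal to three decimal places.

0.360

The -ħ/2 outcome corresponds to |-z⟩. Its amplitude in |ψ⟩ is 3/5.
P = |3|² / 25 = 9/25.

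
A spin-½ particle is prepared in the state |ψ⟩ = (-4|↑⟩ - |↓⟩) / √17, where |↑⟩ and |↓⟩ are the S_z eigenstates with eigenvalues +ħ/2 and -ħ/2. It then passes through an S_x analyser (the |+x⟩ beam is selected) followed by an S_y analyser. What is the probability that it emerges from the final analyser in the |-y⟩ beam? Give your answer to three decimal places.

0.368

First analyser (S_x): P(|+x⟩) = |⟨+x|ψ⟩|² = 25/34.
After stage 1 the state is |+x⟩; P(|-y⟩) = |⟨-y|+x⟩|² = 1/2.
Joint probability = 25/34 × 1/2 = 0.368.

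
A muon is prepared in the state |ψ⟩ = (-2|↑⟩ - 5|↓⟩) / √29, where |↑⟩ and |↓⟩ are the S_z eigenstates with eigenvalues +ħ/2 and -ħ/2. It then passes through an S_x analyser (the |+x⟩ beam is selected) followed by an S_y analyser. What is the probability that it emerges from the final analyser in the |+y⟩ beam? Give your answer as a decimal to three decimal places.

First analyser (S_x): P(|+x⟩) = |⟨+x|ψ⟩|² = 49/58.
After stage 1 the state is |+x⟩; P(|+y⟩) = |⟨+y|+x⟩|² = 1/2.
Joint probability = 49/58 × 1/2 = 0.422.

0.422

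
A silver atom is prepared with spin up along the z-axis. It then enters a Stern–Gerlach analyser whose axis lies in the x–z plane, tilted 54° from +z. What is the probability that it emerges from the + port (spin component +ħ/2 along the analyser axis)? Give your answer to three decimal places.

0.794

For spin-½, the probability of finding spin-up along an axis at angle θ to the initial spin direction is cos²(θ/2); spin-down is sin²(θ/2).
θ = 54°, so P = cos²(27°) ≈ 0.794.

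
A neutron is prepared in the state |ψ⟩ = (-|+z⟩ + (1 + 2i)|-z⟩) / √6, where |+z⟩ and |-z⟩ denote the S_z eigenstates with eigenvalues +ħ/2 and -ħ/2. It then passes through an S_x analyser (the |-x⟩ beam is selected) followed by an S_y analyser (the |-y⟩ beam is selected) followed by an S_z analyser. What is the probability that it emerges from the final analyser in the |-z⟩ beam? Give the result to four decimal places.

First analyser (S_x): P(|-x⟩) = |⟨-x|ψ⟩|² = 8/12.
After stage 1 the state is |-x⟩; P(|-y⟩) = |⟨-y|-x⟩|² = 1/2.
After stage 2 the state is |-y⟩; P(|-z⟩) = |⟨-z|-y⟩|² = 1/2.
Joint probability = 8/12 × 1/2 × 1/2 = 0.1667.

0.1667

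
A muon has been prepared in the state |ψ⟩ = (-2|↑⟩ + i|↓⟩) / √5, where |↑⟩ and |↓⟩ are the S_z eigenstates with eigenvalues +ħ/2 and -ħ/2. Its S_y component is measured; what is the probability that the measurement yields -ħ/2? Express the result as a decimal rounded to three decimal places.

|-y⟩ = (|↑⟩ - i|↓⟩)/√2, so ⟨-y|ψ⟩ = (-3) / (√2·√5).
P = |-3|² / 10 = 9/10.

0.900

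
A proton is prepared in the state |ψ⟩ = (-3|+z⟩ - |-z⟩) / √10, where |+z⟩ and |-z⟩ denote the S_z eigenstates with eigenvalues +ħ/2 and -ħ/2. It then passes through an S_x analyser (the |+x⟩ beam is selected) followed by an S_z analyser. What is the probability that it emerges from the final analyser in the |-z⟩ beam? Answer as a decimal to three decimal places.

0.400

First analyser (S_x): P(|+x⟩) = |⟨+x|ψ⟩|² = 16/20.
After stage 1 the state is |+x⟩; P(|-z⟩) = |⟨-z|+x⟩|² = 1/2.
Joint probability = 16/20 × 1/2 = 0.400.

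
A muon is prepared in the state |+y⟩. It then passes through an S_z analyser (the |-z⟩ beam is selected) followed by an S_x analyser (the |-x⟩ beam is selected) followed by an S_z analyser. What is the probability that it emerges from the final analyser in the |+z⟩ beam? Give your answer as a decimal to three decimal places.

0.125

First analyser (S_z): from |+y⟩, P(|-z⟩) = 1/2.
After stage 1 the state is |-z⟩; P(|-x⟩) = |⟨-x|-z⟩|² = 1/2.
After stage 2 the state is |-x⟩; P(|+z⟩) = |⟨+z|-x⟩|² = 1/2.
Joint probability = 1/2 × 1/2 × 1/2 = 0.125.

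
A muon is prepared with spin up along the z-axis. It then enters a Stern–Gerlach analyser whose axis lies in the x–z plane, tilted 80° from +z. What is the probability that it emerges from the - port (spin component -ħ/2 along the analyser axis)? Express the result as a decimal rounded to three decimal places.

0.413

For spin-½, the probability of finding spin-up along an axis at angle θ to the initial spin direction is cos²(θ/2); spin-down is sin²(θ/2).
θ = 80°, so P = sin²(40°) ≈ 0.413.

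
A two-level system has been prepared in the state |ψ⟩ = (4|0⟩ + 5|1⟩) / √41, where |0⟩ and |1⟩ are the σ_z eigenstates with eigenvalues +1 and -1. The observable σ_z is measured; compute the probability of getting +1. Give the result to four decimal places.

The +1 outcome corresponds to |0⟩. Its amplitude in |ψ⟩ is 4/√41.
P = |4|² / 41 = 16/41.

0.3902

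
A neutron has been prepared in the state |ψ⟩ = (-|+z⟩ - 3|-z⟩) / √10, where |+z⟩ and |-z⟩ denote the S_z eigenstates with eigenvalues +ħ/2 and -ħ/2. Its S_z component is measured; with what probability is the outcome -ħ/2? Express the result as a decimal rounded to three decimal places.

The -ħ/2 outcome corresponds to |-z⟩. Its amplitude in |ψ⟩ is -3/√10.
P = |-3|² / 10 = 9/10.

0.900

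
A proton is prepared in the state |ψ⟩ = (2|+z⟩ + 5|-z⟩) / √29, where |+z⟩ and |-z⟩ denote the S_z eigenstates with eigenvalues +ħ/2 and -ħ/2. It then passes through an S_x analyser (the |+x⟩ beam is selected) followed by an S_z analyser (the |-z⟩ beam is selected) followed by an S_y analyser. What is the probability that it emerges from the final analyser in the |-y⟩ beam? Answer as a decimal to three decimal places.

0.211

First analyser (S_x): P(|+x⟩) = |⟨+x|ψ⟩|² = 49/58.
After stage 1 the state is |+x⟩; P(|-z⟩) = |⟨-z|+x⟩|² = 1/2.
After stage 2 the state is |-z⟩; P(|-y⟩) = |⟨-y|-z⟩|² = 1/2.
Joint probability = 49/58 × 1/2 × 1/2 = 0.211.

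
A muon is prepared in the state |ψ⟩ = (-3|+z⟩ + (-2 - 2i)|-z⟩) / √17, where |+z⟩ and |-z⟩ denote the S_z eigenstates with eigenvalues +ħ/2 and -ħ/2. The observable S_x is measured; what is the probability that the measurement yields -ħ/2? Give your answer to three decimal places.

0.147

|-x⟩ = (|+z⟩ - |-z⟩)/√2, so ⟨-x|ψ⟩ = (-1 + 2i) / (√2·√17).
P = |-1 + 2i|² / 34 = 5/34.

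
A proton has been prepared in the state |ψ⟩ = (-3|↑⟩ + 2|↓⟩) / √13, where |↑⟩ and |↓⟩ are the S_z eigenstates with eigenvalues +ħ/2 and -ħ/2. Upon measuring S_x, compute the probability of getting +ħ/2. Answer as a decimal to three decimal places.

|+x⟩ = (|↑⟩ + |↓⟩)/√2, so ⟨+x|ψ⟩ = (-1) / (√2·√13).
P = |-1|² / 26 = 1/26.

0.038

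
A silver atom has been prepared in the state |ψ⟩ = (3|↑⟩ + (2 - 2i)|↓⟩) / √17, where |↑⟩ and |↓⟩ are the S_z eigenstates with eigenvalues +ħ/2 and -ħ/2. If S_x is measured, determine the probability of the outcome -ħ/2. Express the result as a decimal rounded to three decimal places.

0.147

|-x⟩ = (|↑⟩ - |↓⟩)/√2, so ⟨-x|ψ⟩ = (1 + 2i) / (√2·√17).
P = |1 + 2i|² / 34 = 5/34.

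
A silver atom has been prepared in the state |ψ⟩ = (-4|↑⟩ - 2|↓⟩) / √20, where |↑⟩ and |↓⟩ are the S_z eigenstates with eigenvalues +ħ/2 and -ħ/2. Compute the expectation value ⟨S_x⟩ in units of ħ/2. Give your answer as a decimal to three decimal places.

0.800

⟨σ_x⟩ = 2 Re(a* b)/(|a|²+|b|²) with a = -4, b = -2.
a* b = 8, so ⟨σ_x⟩ = 16/20.
⟨S_x⟩ = (ħ/2)·⟨σ_x⟩.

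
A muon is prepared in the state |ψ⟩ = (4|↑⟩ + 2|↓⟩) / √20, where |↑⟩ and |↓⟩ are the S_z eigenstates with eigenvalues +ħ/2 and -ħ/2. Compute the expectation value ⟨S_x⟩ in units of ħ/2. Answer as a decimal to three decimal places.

⟨σ_x⟩ = 2 Re(a* b)/(|a|²+|b|²) with a = 4, b = 2.
a* b = 8, so ⟨σ_x⟩ = 16/20.
⟨S_x⟩ = (ħ/2)·⟨σ_x⟩.

0.800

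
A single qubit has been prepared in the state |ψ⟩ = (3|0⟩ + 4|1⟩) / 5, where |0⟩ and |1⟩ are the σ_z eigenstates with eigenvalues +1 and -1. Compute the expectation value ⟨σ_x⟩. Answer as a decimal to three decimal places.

⟨σ_x⟩ = 2 Re(a* b)/(|a|²+|b|²) with a = 3, b = 4.
a* b = 12, so ⟨σ_x⟩ = 24/25.

0.960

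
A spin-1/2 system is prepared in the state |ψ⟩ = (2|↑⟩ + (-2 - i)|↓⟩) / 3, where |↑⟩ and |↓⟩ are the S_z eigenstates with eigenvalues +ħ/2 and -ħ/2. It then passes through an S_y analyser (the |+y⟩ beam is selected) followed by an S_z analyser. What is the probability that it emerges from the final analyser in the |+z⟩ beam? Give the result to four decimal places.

0.1389

First analyser (S_y): P(|+y⟩) = |⟨+y|ψ⟩|² = 5/18.
After stage 1 the state is |+y⟩; P(|+z⟩) = |⟨+z|+y⟩|² = 1/2.
Joint probability = 5/18 × 1/2 = 0.1389.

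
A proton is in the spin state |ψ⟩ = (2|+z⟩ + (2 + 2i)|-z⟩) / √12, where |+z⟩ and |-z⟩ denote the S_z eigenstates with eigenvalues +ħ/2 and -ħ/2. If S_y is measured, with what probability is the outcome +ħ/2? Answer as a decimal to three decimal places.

0.833

|+y⟩ = (|+z⟩ + i|-z⟩)/√2, so ⟨+y|ψ⟩ = (4 - 2i) / (√2·√12).
P = |4 - 2i|² / 24 = 20/24.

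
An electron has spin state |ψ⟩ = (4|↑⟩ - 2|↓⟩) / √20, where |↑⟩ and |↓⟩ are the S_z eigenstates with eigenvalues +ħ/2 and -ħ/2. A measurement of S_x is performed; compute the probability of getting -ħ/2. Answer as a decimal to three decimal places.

0.900

|-x⟩ = (|↑⟩ - |↓⟩)/√2, so ⟨-x|ψ⟩ = (6) / (√2·√20).
P = |6|² / 40 = 36/40.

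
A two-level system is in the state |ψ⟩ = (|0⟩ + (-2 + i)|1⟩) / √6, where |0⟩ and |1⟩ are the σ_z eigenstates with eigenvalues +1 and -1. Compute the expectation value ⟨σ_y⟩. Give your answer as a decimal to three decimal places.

⟨σ_y⟩ = 2 Im(a* b)/(|a|²+|b|²) with a = 1, b = (-2 + i).
a* b = (-2 + i), so ⟨σ_y⟩ = 2/6.

0.333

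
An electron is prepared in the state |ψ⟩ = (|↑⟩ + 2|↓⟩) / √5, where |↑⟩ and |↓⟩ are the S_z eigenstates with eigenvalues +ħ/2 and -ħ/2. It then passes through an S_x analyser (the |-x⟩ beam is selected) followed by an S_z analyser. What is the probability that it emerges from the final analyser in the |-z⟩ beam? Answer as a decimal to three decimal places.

First analyser (S_x): P(|-x⟩) = |⟨-x|ψ⟩|² = 1/10.
After stage 1 the state is |-x⟩; P(|-z⟩) = |⟨-z|-x⟩|² = 1/2.
Joint probability = 1/10 × 1/2 = 0.050.

0.050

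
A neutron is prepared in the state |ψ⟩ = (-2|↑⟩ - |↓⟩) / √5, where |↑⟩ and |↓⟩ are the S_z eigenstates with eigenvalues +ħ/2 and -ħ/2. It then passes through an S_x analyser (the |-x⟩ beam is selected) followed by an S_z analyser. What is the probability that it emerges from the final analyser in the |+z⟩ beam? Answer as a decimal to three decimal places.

0.050

First analyser (S_x): P(|-x⟩) = |⟨-x|ψ⟩|² = 1/10.
After stage 1 the state is |-x⟩; P(|+z⟩) = |⟨+z|-x⟩|² = 1/2.
Joint probability = 1/10 × 1/2 = 0.050.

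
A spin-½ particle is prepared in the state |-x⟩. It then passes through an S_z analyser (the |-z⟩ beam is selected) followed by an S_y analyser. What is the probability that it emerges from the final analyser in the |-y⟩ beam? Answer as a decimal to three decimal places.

First analyser (S_z): from |-x⟩, P(|-z⟩) = 1/2.
After stage 1 the state is |-z⟩; P(|-y⟩) = |⟨-y|-z⟩|² = 1/2.
Joint probability = 1/2 × 1/2 = 0.250.

0.250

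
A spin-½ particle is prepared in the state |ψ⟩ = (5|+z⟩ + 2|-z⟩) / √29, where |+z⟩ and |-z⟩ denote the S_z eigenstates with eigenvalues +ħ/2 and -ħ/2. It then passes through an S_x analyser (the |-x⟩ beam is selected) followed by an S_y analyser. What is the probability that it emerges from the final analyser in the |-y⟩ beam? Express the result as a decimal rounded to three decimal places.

First analyser (S_x): P(|-x⟩) = |⟨-x|ψ⟩|² = 9/58.
After stage 1 the state is |-x⟩; P(|-y⟩) = |⟨-y|-x⟩|² = 1/2.
Joint probability = 9/58 × 1/2 = 0.078.

0.078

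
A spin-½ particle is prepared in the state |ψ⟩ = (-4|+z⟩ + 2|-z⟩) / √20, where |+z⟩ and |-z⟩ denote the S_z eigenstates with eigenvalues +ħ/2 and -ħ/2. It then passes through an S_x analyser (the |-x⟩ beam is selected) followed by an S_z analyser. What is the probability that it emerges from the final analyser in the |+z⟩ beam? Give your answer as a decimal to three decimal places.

First analyser (S_x): P(|-x⟩) = |⟨-x|ψ⟩|² = 36/40.
After stage 1 the state is |-x⟩; P(|+z⟩) = |⟨+z|-x⟩|² = 1/2.
Joint probability = 36/40 × 1/2 = 0.450.

0.450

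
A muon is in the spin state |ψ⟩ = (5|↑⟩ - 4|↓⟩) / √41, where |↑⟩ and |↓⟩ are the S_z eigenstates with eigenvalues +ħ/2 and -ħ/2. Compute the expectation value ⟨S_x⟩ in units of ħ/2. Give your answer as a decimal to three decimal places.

-0.976

⟨σ_x⟩ = 2 Re(a* b)/(|a|²+|b|²) with a = 5, b = -4.
a* b = -20, so ⟨σ_x⟩ = -40/41.
⟨S_x⟩ = (ħ/2)·⟨σ_x⟩.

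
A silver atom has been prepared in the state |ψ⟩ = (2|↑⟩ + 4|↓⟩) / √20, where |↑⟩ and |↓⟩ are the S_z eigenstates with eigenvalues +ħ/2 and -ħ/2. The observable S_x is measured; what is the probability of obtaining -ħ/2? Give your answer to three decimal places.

|-x⟩ = (|↑⟩ - |↓⟩)/√2, so ⟨-x|ψ⟩ = (-2) / (√2·√20).
P = |-2|² / 40 = 4/40.

0.100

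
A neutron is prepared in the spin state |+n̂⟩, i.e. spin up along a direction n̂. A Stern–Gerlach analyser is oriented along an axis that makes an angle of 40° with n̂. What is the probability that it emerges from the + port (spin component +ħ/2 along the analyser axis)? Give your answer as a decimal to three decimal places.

0.883

For spin-½, the probability of finding spin-up along an axis at angle θ to the initial spin direction is cos²(θ/2); spin-down is sin²(θ/2).
θ = 40°, so P = cos²(20°) ≈ 0.883.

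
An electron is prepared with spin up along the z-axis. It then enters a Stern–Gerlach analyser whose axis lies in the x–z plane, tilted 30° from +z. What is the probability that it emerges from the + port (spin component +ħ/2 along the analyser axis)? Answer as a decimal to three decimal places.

0.933

For spin-½, the probability of finding spin-up along an axis at angle θ to the initial spin direction is cos²(θ/2); spin-down is sin²(θ/2).
θ = 30°, so P = cos²(15°) ≈ 0.933.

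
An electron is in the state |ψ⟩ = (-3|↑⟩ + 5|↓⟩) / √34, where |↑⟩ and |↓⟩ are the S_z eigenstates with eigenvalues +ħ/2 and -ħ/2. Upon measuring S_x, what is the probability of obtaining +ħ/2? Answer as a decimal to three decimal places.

|+x⟩ = (|↑⟩ + |↓⟩)/√2, so ⟨+x|ψ⟩ = (2) / (√2·√34).
P = |2|² / 68 = 4/68.

0.059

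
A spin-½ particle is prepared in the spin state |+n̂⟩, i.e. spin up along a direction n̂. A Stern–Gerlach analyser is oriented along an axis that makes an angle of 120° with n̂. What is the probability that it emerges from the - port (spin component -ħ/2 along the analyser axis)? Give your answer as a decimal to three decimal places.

0.750

For spin-½, the probability of finding spin-up along an axis at angle θ to the initial spin direction is cos²(θ/2); spin-down is sin²(θ/2).
θ = 120°, so P = sin²(60°) ≈ 0.750.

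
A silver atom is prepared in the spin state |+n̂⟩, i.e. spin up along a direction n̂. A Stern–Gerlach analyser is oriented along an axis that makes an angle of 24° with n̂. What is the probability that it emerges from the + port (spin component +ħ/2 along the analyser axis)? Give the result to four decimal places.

For spin-½, the probability of finding spin-up along an axis at angle θ to the initial spin direction is cos²(θ/2); spin-down is sin²(θ/2).
θ = 24°, so P = cos²(12°) ≈ 0.9568.

0.9568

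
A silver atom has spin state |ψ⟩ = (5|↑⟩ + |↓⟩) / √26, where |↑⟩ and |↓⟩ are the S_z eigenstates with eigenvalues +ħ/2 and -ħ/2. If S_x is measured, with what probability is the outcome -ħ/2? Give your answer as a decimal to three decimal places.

|-x⟩ = (|↑⟩ - |↓⟩)/√2, so ⟨-x|ψ⟩ = (4) / (√2·√26).
P = |4|² / 52 = 16/52.

0.308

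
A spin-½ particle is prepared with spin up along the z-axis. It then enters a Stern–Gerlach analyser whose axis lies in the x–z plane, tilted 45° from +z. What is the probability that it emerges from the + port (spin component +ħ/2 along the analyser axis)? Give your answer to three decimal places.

For spin-½, the probability of finding spin-up along an axis at angle θ to the initial spin direction is cos²(θ/2); spin-down is sin²(θ/2).
θ = 45°, so P = cos²(22.5°) ≈ 0.854.

0.854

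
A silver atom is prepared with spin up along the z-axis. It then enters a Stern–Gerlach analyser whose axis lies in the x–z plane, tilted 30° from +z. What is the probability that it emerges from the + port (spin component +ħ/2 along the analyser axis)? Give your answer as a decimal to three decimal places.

0.933

For spin-½, the probability of finding spin-up along an axis at angle θ to the initial spin direction is cos²(θ/2); spin-down is sin²(θ/2).
θ = 30°, so P = cos²(15°) ≈ 0.933.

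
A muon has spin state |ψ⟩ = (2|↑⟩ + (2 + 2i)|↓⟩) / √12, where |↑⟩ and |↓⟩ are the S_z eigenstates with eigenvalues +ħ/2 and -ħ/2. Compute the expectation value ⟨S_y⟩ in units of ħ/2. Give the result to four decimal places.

⟨σ_y⟩ = 2 Im(a* b)/(|a|²+|b|²) with a = 2, b = (2 + 2i).
a* b = (4 + 4i), so ⟨σ_y⟩ = 8/12.
⟨S_y⟩ = (ħ/2)·⟨σ_y⟩.

0.6667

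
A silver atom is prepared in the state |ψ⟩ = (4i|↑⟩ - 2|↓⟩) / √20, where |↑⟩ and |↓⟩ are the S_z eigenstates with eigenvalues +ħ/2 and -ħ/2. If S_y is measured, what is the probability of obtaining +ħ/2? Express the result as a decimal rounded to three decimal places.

|+y⟩ = (|↑⟩ + i|↓⟩)/√2, so ⟨+y|ψ⟩ = (6i) / (√2·√20).
P = |6i|² / 40 = 36/40.

0.900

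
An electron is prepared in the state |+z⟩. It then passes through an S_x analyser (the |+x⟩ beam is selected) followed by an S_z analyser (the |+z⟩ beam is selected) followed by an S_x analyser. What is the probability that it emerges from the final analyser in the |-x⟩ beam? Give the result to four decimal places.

First analyser (S_x): from |+z⟩, P(|+x⟩) = 1/2.
After stage 1 the state is |+x⟩; P(|+z⟩) = |⟨+z|+x⟩|² = 1/2.
After stage 2 the state is |+z⟩; P(|-x⟩) = |⟨-x|+z⟩|² = 1/2.
Joint probability = 1/2 × 1/2 × 1/2 = 0.1250.

0.1250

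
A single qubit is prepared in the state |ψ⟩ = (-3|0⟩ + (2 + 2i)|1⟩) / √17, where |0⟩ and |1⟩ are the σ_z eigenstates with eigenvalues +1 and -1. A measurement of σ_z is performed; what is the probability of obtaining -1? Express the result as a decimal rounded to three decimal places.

0.471

The -1 outcome corresponds to |1⟩. Its amplitude in |ψ⟩ is (2 + 2i)/√17.
P = |2 + 2i|² / 17 = 8/17.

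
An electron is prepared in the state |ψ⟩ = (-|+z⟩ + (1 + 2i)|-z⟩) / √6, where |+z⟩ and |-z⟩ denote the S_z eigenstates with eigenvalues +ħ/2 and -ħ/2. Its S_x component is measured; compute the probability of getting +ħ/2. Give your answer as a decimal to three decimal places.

|+x⟩ = (|+z⟩ + |-z⟩)/√2, so ⟨+x|ψ⟩ = (2i) / (√2·√6).
P = |2i|² / 12 = 4/12.

0.333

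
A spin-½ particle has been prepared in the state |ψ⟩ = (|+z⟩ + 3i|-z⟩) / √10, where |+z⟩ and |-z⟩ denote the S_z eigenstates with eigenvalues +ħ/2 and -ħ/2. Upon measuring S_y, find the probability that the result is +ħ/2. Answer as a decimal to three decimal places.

0.800

|+y⟩ = (|+z⟩ + i|-z⟩)/√2, so ⟨+y|ψ⟩ = (4) / (√2·√10).
P = |4|² / 20 = 16/20.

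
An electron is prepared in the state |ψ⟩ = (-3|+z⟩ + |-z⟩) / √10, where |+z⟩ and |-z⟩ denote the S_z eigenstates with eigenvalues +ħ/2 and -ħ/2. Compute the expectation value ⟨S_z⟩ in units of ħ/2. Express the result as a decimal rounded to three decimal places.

0.800

⟨σ_z⟩ = |a|² - |b|² divided by |a|²+|b|², with a, b the |+z⟩, |-z⟩ amplitudes.
= (9 - 1)/10 = 8/10.
⟨S_z⟩ = (ħ/2)·⟨σ_z⟩.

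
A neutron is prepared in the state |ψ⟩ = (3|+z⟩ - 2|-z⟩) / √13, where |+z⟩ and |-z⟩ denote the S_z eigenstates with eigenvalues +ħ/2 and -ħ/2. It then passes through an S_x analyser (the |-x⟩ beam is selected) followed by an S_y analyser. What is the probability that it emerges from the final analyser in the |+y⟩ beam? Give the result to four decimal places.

0.4808

First analyser (S_x): P(|-x⟩) = |⟨-x|ψ⟩|² = 25/26.
After stage 1 the state is |-x⟩; P(|+y⟩) = |⟨+y|-x⟩|² = 1/2.
Joint probability = 25/26 × 1/2 = 0.4808.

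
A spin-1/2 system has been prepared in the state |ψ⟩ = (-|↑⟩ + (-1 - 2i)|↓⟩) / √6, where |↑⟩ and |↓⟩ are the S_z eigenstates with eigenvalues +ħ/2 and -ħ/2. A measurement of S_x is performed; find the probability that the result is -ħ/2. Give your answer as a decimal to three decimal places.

|-x⟩ = (|↑⟩ - |↓⟩)/√2, so ⟨-x|ψ⟩ = (2i) / (√2·√6).
P = |2i|² / 12 = 4/12.

0.333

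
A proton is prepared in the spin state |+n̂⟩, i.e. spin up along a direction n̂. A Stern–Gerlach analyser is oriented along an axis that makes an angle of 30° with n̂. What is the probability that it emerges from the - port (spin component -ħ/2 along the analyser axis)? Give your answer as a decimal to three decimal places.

0.067

For spin-½, the probability of finding spin-up along an axis at angle θ to the initial spin direction is cos²(θ/2); spin-down is sin²(θ/2).
θ = 30°, so P = sin²(15°) ≈ 0.067.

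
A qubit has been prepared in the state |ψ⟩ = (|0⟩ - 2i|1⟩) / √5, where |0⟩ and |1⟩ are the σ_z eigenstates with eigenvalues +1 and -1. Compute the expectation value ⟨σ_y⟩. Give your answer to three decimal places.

-0.800

⟨σ_y⟩ = 2 Im(a* b)/(|a|²+|b|²) with a = 1, b = -2i.
a* b = -2i, so ⟨σ_y⟩ = -4/5.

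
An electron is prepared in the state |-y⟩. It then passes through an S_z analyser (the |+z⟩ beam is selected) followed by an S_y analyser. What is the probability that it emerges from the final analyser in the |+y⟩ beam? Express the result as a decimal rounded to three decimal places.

First analyser (S_z): from |-y⟩, P(|+z⟩) = 1/2.
After stage 1 the state is |+z⟩; P(|+y⟩) = |⟨+y|+z⟩|² = 1/2.
Joint probability = 1/2 × 1/2 = 0.250.

0.250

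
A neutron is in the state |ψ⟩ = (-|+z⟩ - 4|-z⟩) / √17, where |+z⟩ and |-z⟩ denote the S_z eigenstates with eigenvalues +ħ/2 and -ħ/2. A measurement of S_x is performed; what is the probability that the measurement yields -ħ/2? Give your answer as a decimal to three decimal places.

0.265

|-x⟩ = (|+z⟩ - |-z⟩)/√2, so ⟨-x|ψ⟩ = (3) / (√2·√17).
P = |3|² / 34 = 9/34.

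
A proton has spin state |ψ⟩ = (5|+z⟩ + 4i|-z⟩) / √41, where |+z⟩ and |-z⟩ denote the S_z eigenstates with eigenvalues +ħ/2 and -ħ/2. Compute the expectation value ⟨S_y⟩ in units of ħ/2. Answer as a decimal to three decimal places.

0.976

⟨σ_y⟩ = 2 Im(a* b)/(|a|²+|b|²) with a = 5, b = 4i.
a* b = 20i, so ⟨σ_y⟩ = 40/41.
⟨S_y⟩ = (ħ/2)·⟨σ_y⟩.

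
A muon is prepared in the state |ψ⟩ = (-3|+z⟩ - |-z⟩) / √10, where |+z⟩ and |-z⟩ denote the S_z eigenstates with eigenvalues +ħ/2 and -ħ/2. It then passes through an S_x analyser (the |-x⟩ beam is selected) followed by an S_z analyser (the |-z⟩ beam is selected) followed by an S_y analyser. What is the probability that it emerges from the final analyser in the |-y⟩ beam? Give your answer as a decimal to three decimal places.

0.050

First analyser (S_x): P(|-x⟩) = |⟨-x|ψ⟩|² = 4/20.
After stage 1 the state is |-x⟩; P(|-z⟩) = |⟨-z|-x⟩|² = 1/2.
After stage 2 the state is |-z⟩; P(|-y⟩) = |⟨-y|-z⟩|² = 1/2.
Joint probability = 4/20 × 1/2 × 1/2 = 0.050.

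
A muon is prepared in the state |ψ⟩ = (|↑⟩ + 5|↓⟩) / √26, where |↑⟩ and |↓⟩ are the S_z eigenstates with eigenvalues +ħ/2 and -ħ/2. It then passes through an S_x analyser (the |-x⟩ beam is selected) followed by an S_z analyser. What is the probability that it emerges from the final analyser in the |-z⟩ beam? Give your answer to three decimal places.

First analyser (S_x): P(|-x⟩) = |⟨-x|ψ⟩|² = 16/52.
After stage 1 the state is |-x⟩; P(|-z⟩) = |⟨-z|-x⟩|² = 1/2.
Joint probability = 16/52 × 1/2 = 0.154.

0.154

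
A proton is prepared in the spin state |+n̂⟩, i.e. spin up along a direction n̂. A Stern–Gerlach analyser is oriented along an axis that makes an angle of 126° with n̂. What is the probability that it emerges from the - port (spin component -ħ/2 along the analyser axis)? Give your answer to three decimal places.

0.794

For spin-½, the probability of finding spin-up along an axis at angle θ to the initial spin direction is cos²(θ/2); spin-down is sin²(θ/2).
θ = 126°, so P = sin²(63°) ≈ 0.794.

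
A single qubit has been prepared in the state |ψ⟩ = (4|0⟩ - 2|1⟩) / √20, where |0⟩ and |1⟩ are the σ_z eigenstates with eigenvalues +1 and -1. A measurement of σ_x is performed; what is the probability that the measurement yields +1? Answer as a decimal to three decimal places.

|+x⟩ = (|0⟩ + |1⟩)/√2, so ⟨+x|ψ⟩ = (2) / (√2·√20).
P = |2|² / 40 = 4/40.

0.100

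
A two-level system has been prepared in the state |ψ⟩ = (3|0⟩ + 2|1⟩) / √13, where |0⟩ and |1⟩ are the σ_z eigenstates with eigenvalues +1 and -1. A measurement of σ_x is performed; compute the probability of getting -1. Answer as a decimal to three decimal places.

0.038

|-x⟩ = (|0⟩ - |1⟩)/√2, so ⟨-x|ψ⟩ = (1) / (√2·√13).
P = |1|² / 26 = 1/26.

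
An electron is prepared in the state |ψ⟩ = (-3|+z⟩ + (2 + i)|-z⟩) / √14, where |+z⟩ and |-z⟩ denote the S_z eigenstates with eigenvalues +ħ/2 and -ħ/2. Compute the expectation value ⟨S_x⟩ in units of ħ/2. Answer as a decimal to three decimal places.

⟨σ_x⟩ = 2 Re(a* b)/(|a|²+|b|²) with a = -3, b = (2 + i).
a* b = (-6 - 3i), so ⟨σ_x⟩ = -12/14.
⟨S_x⟩ = (ħ/2)·⟨σ_x⟩.

-0.857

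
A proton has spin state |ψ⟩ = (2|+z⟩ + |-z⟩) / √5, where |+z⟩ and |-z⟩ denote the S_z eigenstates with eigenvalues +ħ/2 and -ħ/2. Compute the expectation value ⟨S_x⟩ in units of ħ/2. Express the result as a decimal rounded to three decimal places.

⟨σ_x⟩ = 2 Re(a* b)/(|a|²+|b|²) with a = 2, b = 1.
a* b = 2, so ⟨σ_x⟩ = 4/5.
⟨S_x⟩ = (ħ/2)·⟨σ_x⟩.

0.800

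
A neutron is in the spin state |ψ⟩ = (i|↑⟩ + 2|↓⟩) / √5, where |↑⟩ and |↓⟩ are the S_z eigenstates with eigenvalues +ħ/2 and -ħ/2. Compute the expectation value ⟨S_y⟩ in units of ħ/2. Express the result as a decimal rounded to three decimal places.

-0.800

⟨σ_y⟩ = 2 Im(a* b)/(|a|²+|b|²) with a = i, b = 2.
a* b = -2i, so ⟨σ_y⟩ = -4/5.
⟨S_y⟩ = (ħ/2)·⟨σ_y⟩.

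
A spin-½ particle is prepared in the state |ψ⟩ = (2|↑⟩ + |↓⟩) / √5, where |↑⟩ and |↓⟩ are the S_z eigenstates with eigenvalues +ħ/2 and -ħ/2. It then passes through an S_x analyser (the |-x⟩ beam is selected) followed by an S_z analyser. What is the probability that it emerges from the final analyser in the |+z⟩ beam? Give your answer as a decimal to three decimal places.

First analyser (S_x): P(|-x⟩) = |⟨-x|ψ⟩|² = 1/10.
After stage 1 the state is |-x⟩; P(|+z⟩) = |⟨+z|-x⟩|² = 1/2.
Joint probability = 1/10 × 1/2 = 0.050.

0.050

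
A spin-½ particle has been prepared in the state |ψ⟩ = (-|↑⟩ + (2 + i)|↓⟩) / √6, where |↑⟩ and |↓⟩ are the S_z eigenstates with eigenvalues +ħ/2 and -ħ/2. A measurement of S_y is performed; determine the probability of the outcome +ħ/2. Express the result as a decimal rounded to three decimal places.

0.333

|+y⟩ = (|↑⟩ + i|↓⟩)/√2, so ⟨+y|ψ⟩ = (-2i) / (√2·√6).
P = |-2i|² / 12 = 4/12.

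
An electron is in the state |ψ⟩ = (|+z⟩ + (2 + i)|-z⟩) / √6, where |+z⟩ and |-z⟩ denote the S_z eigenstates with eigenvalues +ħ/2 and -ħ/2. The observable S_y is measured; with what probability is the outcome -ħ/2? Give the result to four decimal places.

|-y⟩ = (|+z⟩ - i|-z⟩)/√2, so ⟨-y|ψ⟩ = (2i) / (√2·√6).
P = |2i|² / 12 = 4/12.

0.3333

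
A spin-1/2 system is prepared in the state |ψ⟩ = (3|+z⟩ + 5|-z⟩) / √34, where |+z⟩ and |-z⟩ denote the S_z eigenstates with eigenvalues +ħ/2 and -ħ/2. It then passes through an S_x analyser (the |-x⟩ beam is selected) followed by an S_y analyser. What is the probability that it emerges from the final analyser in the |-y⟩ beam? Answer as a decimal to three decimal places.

0.029

First analyser (S_x): P(|-x⟩) = |⟨-x|ψ⟩|² = 4/68.
After stage 1 the state is |-x⟩; P(|-y⟩) = |⟨-y|-x⟩|² = 1/2.
Joint probability = 4/68 × 1/2 = 0.029.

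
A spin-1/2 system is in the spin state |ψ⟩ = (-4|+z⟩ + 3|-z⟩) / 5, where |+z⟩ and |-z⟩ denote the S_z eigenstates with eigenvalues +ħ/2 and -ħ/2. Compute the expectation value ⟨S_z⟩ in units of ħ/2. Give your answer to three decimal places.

0.280

⟨σ_z⟩ = |a|² - |b|² divided by |a|²+|b|², with a, b the |+z⟩, |-z⟩ amplitudes.
= (16 - 9)/25 = 7/25.
⟨S_z⟩ = (ħ/2)·⟨σ_z⟩.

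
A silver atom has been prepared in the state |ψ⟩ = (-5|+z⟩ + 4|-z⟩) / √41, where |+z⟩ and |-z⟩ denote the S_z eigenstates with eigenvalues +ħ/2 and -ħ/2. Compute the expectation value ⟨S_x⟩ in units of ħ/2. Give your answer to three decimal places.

⟨σ_x⟩ = 2 Re(a* b)/(|a|²+|b|²) with a = -5, b = 4.
a* b = -20, so ⟨σ_x⟩ = -40/41.
⟨S_x⟩ = (ħ/2)·⟨σ_x⟩.

-0.976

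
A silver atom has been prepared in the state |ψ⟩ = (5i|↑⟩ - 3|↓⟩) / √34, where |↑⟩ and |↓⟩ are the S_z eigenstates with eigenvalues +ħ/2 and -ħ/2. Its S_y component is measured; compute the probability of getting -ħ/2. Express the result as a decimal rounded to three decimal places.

|-y⟩ = (|↑⟩ - i|↓⟩)/√2, so ⟨-y|ψ⟩ = (2i) / (√2·√34).
P = |2i|² / 68 = 4/68.

0.059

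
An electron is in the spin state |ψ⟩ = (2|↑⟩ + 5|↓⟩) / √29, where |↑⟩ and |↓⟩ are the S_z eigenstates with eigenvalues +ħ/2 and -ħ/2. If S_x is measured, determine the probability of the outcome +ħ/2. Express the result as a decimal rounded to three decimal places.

0.845

|+x⟩ = (|↑⟩ + |↓⟩)/√2, so ⟨+x|ψ⟩ = (7) / (√2·√29).
P = |7|² / 58 = 49/58.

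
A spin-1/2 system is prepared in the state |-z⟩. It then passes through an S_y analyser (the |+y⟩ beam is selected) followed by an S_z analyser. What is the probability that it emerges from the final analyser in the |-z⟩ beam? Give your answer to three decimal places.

0.250

First analyser (S_y): from |-z⟩, P(|+y⟩) = 1/2.
After stage 1 the state is |+y⟩; P(|-z⟩) = |⟨-z|+y⟩|² = 1/2.
Joint probability = 1/2 × 1/2 = 0.250.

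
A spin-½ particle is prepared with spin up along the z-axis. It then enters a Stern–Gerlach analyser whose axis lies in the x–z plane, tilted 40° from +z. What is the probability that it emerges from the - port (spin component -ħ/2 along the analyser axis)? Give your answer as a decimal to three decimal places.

For spin-½, the probability of finding spin-up along an axis at angle θ to the initial spin direction is cos²(θ/2); spin-down is sin²(θ/2).
θ = 40°, so P = sin²(20°) ≈ 0.117.

0.117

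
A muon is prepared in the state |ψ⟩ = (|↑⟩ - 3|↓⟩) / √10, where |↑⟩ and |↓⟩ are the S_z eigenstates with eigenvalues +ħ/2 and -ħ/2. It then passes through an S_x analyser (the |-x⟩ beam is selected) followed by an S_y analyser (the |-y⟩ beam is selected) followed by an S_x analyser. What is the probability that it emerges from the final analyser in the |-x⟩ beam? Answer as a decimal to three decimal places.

0.200

First analyser (S_x): P(|-x⟩) = |⟨-x|ψ⟩|² = 16/20.
After stage 1 the state is |-x⟩; P(|-y⟩) = |⟨-y|-x⟩|² = 1/2.
After stage 2 the state is |-y⟩; P(|-x⟩) = |⟨-x|-y⟩|² = 1/2.
Joint probability = 16/20 × 1/2 × 1/2 = 0.200.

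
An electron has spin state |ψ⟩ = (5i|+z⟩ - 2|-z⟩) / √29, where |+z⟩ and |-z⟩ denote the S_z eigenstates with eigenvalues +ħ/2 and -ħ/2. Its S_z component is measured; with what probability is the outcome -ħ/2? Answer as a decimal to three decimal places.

0.138

The -ħ/2 outcome corresponds to |-z⟩. Its amplitude in |ψ⟩ is -2/√29.
P = |-2|² / 29 = 4/29.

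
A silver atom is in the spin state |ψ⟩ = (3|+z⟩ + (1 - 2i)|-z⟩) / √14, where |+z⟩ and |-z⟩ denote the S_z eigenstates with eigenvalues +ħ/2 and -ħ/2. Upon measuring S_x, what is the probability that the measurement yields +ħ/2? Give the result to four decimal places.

0.7143

|+x⟩ = (|+z⟩ + |-z⟩)/√2, so ⟨+x|ψ⟩ = (4 - 2i) / (√2·√14).
P = |4 - 2i|² / 28 = 20/28.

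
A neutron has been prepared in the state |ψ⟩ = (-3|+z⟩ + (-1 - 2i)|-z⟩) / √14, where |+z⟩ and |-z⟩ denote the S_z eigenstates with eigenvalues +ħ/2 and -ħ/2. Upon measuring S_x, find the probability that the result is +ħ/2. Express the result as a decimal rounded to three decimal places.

0.714

|+x⟩ = (|+z⟩ + |-z⟩)/√2, so ⟨+x|ψ⟩ = (-4 - 2i) / (√2·√14).
P = |-4 - 2i|² / 28 = 20/28.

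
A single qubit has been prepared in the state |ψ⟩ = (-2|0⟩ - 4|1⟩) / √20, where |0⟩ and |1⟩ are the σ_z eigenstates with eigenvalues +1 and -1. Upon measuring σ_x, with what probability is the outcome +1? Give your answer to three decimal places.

|+x⟩ = (|0⟩ + |1⟩)/√2, so ⟨+x|ψ⟩ = (-6) / (√2·√20).
P = |-6|² / 40 = 36/40.

0.900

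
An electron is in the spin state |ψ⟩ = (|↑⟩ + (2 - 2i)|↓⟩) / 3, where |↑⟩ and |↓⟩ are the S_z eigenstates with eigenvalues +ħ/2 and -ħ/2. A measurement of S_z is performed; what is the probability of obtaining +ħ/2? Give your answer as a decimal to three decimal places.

0.111

The +ħ/2 outcome corresponds to |↑⟩. Its amplitude in |ψ⟩ is 1/3.
P = |1|² / 9 = 1/9.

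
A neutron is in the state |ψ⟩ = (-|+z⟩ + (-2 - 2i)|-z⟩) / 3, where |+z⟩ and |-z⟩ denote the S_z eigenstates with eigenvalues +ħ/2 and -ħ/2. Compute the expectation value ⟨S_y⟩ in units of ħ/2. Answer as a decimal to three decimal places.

⟨σ_y⟩ = 2 Im(a* b)/(|a|²+|b|²) with a = -1, b = (-2 - 2i).
a* b = (2 + 2i), so ⟨σ_y⟩ = 4/9.
⟨S_y⟩ = (ħ/2)·⟨σ_y⟩.

0.444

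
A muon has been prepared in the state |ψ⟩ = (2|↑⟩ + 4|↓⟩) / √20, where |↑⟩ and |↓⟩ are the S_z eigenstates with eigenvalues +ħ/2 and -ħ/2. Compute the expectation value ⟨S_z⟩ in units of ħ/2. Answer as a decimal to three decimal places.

-0.600

⟨σ_z⟩ = |a|² - |b|² divided by |a|²+|b|², with a, b the |↑⟩, |↓⟩ amplitudes.
= (4 - 16)/20 = -12/20.
⟨S_z⟩ = (ħ/2)·⟨σ_z⟩.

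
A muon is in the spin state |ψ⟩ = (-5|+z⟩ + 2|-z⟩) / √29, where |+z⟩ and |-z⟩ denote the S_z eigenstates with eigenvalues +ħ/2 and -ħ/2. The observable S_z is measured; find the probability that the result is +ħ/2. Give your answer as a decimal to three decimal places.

The +ħ/2 outcome corresponds to |+z⟩. Its amplitude in |ψ⟩ is -5/√29.
P = |-5|² / 29 = 25/29.

0.862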